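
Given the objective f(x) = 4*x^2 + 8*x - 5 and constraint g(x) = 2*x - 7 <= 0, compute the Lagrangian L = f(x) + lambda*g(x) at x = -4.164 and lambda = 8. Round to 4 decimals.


Step 1: Evaluate f(x).
f(-4.164) = 4*(-4.164)^2 + 8*(-4.164) - 5 = 31.0436
Step 2: Evaluate g(x).
g(-4.164) = 2*-4.164 - 7 = -15.328
Step 3: Compute Lagrangian.
L = 31.0436 + 8*-15.328 = -91.5804


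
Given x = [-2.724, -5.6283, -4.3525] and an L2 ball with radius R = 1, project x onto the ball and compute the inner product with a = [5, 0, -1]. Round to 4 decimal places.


Step 1: Compute ||x|| (intermediates to 6 decimals).
||x|| = sqrt((-2.724)^2 + (-5.6283)^2 + (-4.3525)^2) = 7.618543
Step 2: Project.
Since ||x|| > R, scale = R/||x|| = 1/7.618543 = 0.131259, proj(x) = scale * x
proj(x) = [-0.35755, -0.738765, -0.571305]
Step 3: Dot product.
a^T * proj(x) = 5*(-0.35755) + 0*(-0.738765) - 1*(-0.571305) = -1.2164


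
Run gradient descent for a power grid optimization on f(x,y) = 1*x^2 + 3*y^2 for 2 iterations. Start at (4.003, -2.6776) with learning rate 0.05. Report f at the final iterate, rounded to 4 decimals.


Gradient descent on f(x,y) = 1*x^2 + 3*y^2.
Starting point: (4.003, -2.6776), alpha = 0.05
Step 1: grad_x = 2*1*4.003 = 8.006, grad_y = 2*3*-2.6776 = -16.0656
  x_1 = 4.003 - 0.05*8.006 = 3.6027
  y_1 = -2.6776 - 0.05*-16.0656 = -1.8743
Step 2: grad_x = 2*1*3.6027 = 7.2054, grad_y = 2*3*-1.8743 = -11.2459
  x_2 = 3.6027 - 0.05*7.2054 = 3.2424
  y_2 = -1.8743 - 0.05*-11.2459 = -1.312
f(3.2424, -1.312) = 1*3.2424^2 + 3*(-1.312)^2 = 15.6776


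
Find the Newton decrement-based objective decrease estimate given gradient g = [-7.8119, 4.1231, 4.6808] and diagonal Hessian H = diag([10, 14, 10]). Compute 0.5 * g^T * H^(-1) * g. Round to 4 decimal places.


Step 1: H is diagonal, so H^(-1) * g = [-0.7812, 0.2945, 0.4681].
Step 2: g^T H^(-1) g = sum_i g_i^2 / H_ii
  = (-7.8119)^2/10 + (4.1231)^2/14 + (4.6808)^2/10
  = 6.1026 + 1.2143 + 2.191 = 9.5078
Step 3: Objective decrease = 0.5 * g^T H^(-1) g = 4.7539


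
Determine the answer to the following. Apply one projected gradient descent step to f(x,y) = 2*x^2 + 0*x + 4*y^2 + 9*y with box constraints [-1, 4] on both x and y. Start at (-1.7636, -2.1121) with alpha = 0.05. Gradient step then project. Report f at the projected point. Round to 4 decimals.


Step 1: Compute gradient at (-1.7636, -2.1121).
grad_x = 2*2*-1.7636 + 0 = -7.0544
grad_y = 2*4*-2.1121 + 9 = -7.8968
Step 2: Gradient step.
x_raw = -1.7636 - 0.05*-7.0544 = -1.4109
y_raw = -2.1121 - 0.05*-7.8968 = -1.7173
Step 3: Project onto [-1, 4].
x_proj = clip(-1.4109) = -1.0
y_proj = clip(-1.7173) = -1.0
Step 4: Evaluate f.
f(-1.0, -1.0) = -3.0


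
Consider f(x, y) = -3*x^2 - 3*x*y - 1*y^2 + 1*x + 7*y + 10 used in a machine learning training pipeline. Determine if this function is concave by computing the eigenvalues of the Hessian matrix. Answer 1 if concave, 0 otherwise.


The Hessian of f(x,y) = -3*x^2 - 3*x*y - 1*y^2 + 1*x + 7*y + 10 is:
H = [[-6, -3], [-3, -2]]
Trace = -6 - 2 = -8
Determinant = -6*-2 - (-3)^2 = 3
Discriminant = (-8)^2 - 4*3 = 52.0
Eigenvalues: lambda_1 = -7.6056, lambda_2 = -0.3944
The function is concave.

1


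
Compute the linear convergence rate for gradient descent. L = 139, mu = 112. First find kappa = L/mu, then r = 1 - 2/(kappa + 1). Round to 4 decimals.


Step 1: Compute the condition number.
kappa = L/mu = 139/112 = 1.2411
Step 2: Compute the convergence rate.
r = 1 - 2/(kappa + 1) = 1 - 2*mu/(L + mu) = (L - mu)/(L + mu) = 27/251 = 0.1076


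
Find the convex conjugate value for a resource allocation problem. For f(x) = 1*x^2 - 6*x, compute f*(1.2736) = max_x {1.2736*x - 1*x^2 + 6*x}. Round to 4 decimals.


f*(y) = sup_x {y*x - a*x^2 - b*x} = sup_x {(y-b)*x - a*x^2}
FOC: (y - b) - 2a*x = 0 => x* = (y - b)/(2a)
x* = (1.2736 + 6)/(2*1) = 3.6368
f*(1.2736) = (y-b)^2/(4a) = (1.2736 + 6)^2/(4*1)
= 52.9053/4 = 13.2263


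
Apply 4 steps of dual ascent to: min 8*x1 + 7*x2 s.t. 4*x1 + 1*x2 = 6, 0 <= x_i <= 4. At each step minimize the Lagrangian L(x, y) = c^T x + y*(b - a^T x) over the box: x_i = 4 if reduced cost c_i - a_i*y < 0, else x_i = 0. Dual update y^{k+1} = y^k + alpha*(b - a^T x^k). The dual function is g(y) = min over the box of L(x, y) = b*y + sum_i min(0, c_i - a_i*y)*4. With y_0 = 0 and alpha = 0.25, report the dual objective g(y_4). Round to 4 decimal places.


Dual ascent for LP: min 8*x1 + 7*x2, 4*x1 + 1*x2 = 6, 0 <= x_i <= 4
Step 1: y^k = 0.0, reduced costs: (8.0, 7.0)
  x^k = (0.0, 0.0), subgradient = b - a^T x = 6.0
  y^{k+1} = 0.0 + 0.25*6.0 = 1.5
Step 2: y^k = 1.5, reduced costs: (2.0, 5.5)
  x^k = (0.0, 0.0), subgradient = b - a^T x = 6.0
  y^{k+1} = 1.5 + 0.25*6.0 = 3.0
Step 3: y^k = 3.0, reduced costs: (-4.0, 4.0)
  x^k = (4.0, 0.0), subgradient = b - a^T x = -10.0
  y^{k+1} = 3.0 + 0.25*-10.0 = 0.5
Step 4: y^k = 0.5, reduced costs: (6.0, 6.5)
  x^k = (0.0, 0.0), subgradient = b - a^T x = 6.0
  y^{k+1} = 0.5 + 0.25*6.0 = 2.0
Dual objective at y_4 = 2.0: reduced costs (0.0, 5.0), box minimizer x = (0.0, 0.0)
g(y_4) = b*y + (c1 - a1*y)*x1 + (c2 - a2*y)*x2 = 6*2.0 + 0.0*0.0 + 5.0*0.0 = 12.0 + 0.0 + 0.0 = 12.0


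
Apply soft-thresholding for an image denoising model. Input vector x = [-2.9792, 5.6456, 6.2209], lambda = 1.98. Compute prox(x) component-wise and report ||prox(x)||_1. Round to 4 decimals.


Soft-thresholding with lambda = 1.98:
prox(-2.9792) = sign(-2.9792)*max(|-2.9792| - 1.98, 0) = -0.9992
prox(5.6456) = sign(5.6456)*max(|5.6456| - 1.98, 0) = 3.6656
prox(6.2209) = sign(6.2209)*max(|6.2209| - 1.98, 0) = 4.2409
prox(x) = [-0.9992, 3.6656, 4.2409]
||prox(x)||_1 = 0.9992 + 3.6656 + 4.2409 = 8.9057


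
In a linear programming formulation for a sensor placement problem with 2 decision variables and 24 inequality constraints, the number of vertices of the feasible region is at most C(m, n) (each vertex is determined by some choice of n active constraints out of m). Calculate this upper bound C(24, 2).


Each vertex corresponds to some choice of n active constraints out of m, so the number of vertices is at most C(m, n) = m! / (n!(m-n)!).
m = 24, n = 2
Numerator: 24 * 23
Denominator: 2! = 2
C(24, 2) = 276


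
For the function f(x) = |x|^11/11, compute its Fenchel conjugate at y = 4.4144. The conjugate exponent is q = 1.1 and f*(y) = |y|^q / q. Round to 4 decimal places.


The conjugate exponent q satisfies 1/p + 1/q = 1.
p = 11, so q = 11/(11 - 1) = 1.1
|y|^q = 4.4144^1.1 = 5.121
f*(4.4144) = 5.121 / 1.1 = 4.6555


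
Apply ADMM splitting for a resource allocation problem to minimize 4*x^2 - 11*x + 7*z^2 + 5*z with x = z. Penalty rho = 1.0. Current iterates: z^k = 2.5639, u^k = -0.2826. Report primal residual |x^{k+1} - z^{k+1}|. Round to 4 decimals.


ADMM iteration with rho = 1.0, z^k = 2.5639, u^k = -0.2826
Step 1: x-update.
Minimize 4*x^2 - 11*x + (1.0/2)*(x - 2.5639 - 0.2826)^2
FOC: (2*4 + 1.0)*x = 11 + 1.0*(2.5639 + 0.2826)
x^{k+1} = 1.5385
Step 2: z-update.
Minimize 7*z^2 + 5*z + (1.0/2)*(1.5385 - z - 0.2826)^2
FOC: (2*7 + 1.0)*z = -5 + 1.0*(1.5385 - 0.2826)
z^{k+1} = -0.2496
Step 3: u-update.
u^{k+1} = -0.2826 + 1.5385 + 0.2496 = 1.5055
Step 4: Primal residual = |1.5385 + 0.2496| = 1.7881


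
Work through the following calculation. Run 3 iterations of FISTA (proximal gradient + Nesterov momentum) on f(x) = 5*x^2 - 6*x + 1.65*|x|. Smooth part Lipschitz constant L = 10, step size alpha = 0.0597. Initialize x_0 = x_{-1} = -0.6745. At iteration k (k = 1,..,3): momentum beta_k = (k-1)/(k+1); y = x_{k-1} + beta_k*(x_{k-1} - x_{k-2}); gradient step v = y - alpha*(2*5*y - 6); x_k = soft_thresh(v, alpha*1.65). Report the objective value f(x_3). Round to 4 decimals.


FISTA on f(x) = 5*x^2 - 6*x + 1.65*|x|
L = 10, alpha = 0.0597
Iteration 1: beta = 0.0, y = -0.6745 + 0.0*(-0.6745 + 0.6745) = -0.6745
  grad(y) = -12.745, v = y - alpha*grad = 0.0864
  prox(v) = soft_thresh(0.0864, 0.0985) = 0.0
Iteration 2: beta = 0.3333, y = 0.0 + 0.3333*(0.0 + 0.6745) = 0.2248
  grad(y) = -3.7517, v = y - alpha*grad = 0.4488
  prox(v) = soft_thresh(0.4488, 0.0985) = 0.3503
Iteration 3: beta = 0.5, y = 0.3503 + 0.5*(0.3503 - 0.0) = 0.5255
  grad(y) = -0.7455, v = y - alpha*grad = 0.57
  prox(v) = soft_thresh(0.57, 0.0985) = 0.4715
f(x_3) = 5*0.4715^2 - 6*0.4715 + 1.65*|0.4715| = -0.9395


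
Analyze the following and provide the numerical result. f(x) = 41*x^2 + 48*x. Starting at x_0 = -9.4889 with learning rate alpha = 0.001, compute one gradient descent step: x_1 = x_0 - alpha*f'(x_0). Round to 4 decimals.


We compute the gradient at x_0 and apply the update.
f'(x) = 82*x + 48
f'(-9.4889) = 82*-9.4889 + 48 = -730.0898
x_1 = -9.4889 - 0.001*-730.0898 = -8.7588


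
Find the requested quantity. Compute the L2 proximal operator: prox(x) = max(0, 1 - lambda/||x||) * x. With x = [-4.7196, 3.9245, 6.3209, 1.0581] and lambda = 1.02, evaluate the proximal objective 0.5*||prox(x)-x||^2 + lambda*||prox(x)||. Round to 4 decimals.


Step 1: Compute ||x||.
||x|| = 8.8741
Step 2: Compute scaling factor.
scale = max(0, 1 - 1.02/8.8741) = 0.8851
Step 3: prox(x) = [-4.1771, 3.4734, 5.5944, 0.9365]
||prox(x)|| = 7.8541
Step 4: Proximal objective.
0.5*||prox-x||^2 = 0.5202
lambda*||prox|| = 8.0112
Total = 8.5314


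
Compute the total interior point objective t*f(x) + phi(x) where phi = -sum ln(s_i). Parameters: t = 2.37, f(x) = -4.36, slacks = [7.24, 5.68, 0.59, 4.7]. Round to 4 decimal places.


Step 1: Compute log-barrier.
ln values: [1.9796, 1.737, -0.5276, 1.5476]
phi = -(1.9796 + 1.737 - 0.5276 + 1.5476) = -4.7365
Step 2: Compute augmented objective.
t*f(x) = 2.37*-4.36 = -10.3332
Total = -10.3332 - 4.7365 = -15.0697


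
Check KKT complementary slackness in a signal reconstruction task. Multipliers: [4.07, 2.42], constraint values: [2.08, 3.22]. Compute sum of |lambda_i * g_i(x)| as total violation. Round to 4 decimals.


KKT complementary slackness check:
lambda_1 * g_1 = 4.07 * 2.08 = 8.4656
lambda_2 * g_2 = 2.42 * 3.22 = 7.7924
Total violation = 8.4656 + 7.7924 = 16.258


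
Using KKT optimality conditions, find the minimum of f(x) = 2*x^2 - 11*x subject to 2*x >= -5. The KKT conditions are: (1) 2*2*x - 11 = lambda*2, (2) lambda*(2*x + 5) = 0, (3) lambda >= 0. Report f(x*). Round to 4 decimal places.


Step 1: Try lambda = 0 (constraint inactive).
Stationarity: 2*2*x - 11 = 0
x* = 11/(2*2) = 2.75
Check constraint: 2*2.75 = 5.5 >= -5 -- satisfied.
Step 2: Compute optimal value.
f(x*) = 2*2.75^2 - 11*2.75 = -15.125


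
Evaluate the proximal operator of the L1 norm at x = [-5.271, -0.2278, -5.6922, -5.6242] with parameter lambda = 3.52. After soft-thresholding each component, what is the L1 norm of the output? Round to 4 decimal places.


Soft-thresholding with lambda = 3.52:
prox(-5.271) = sign(-5.271)*max(|-5.271| - 3.52, 0) = -1.751
prox(-0.2278) = sign(-0.2278)*max(|-0.2278| - 3.52, 0) = 0.0
prox(-5.6922) = sign(-5.6922)*max(|-5.6922| - 3.52, 0) = -2.1722
prox(-5.6242) = sign(-5.6242)*max(|-5.6242| - 3.52, 0) = -2.1042
prox(x) = [-1.751, 0.0, -2.1722, -2.1042]
||prox(x)||_1 = 1.751 + 0.0 + 2.1722 + 2.1042 = 6.0274


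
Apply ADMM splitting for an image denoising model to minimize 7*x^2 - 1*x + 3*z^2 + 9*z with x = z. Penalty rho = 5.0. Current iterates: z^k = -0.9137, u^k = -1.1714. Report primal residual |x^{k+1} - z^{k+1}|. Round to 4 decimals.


ADMM iteration with rho = 5.0, z^k = -0.9137, u^k = -1.1714
Step 1: x-update.
Minimize 7*x^2 - 1*x + (5.0/2)*(x + 0.9137 - 1.1714)^2
FOC: (2*7 + 5.0)*x = 1 + 5.0*(-0.9137 + 1.1714)
x^{k+1} = 0.1204
Step 2: z-update.
Minimize 3*z^2 + 9*z + (5.0/2)*(0.1204 - z - 1.1714)^2
FOC: (2*3 + 5.0)*z = -9 + 5.0*(0.1204 - 1.1714)
z^{k+1} = -1.2959
Step 3: u-update.
u^{k+1} = -1.1714 + 0.1204 + 1.2959 = 0.2449
Step 4: Primal residual = |0.1204 + 1.2959| = 1.4163


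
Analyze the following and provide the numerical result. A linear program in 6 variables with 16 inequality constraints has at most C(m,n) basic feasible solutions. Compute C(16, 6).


Each vertex corresponds to some choice of n active constraints out of m, so the number of vertices is at most C(m, n) = m! / (n!(m-n)!).
m = 16, n = 6
Numerator: 16 * 15 * 14 * 13 * 12 * 11
Denominator: 6! = 720
C(16, 6) = 8008


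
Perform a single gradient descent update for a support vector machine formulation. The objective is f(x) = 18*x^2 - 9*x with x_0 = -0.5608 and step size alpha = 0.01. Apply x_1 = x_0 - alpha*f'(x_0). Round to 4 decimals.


We compute the gradient at x_0 and apply the update.
f'(x) = 36*x - 9
f'(-0.5608) = 36*-0.5608 - 9 = -29.1888
x_1 = -0.5608 - 0.01*-29.1888 = -0.2689


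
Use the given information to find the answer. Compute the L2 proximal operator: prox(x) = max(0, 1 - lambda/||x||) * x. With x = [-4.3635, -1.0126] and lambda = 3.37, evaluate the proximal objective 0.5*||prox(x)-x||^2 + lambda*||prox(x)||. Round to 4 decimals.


Step 1: Compute ||x||.
||x|| = 4.4795
Step 2: Compute scaling factor.
scale = max(0, 1 - 3.37/4.4795) = 0.2477
Step 3: prox(x) = [-1.0807, -0.2508]
||prox(x)|| = 1.1095
Step 4: Proximal objective.
0.5*||prox-x||^2 = 5.6785
lambda*||prox|| = 3.739
Total = 9.4173


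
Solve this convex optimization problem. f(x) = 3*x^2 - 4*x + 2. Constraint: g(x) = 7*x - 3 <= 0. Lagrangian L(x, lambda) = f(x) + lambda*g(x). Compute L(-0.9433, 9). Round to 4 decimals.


Step 1: Evaluate f(x).
f(-0.9433) = 3*(-0.9433)^2 - 4*(-0.9433) + 2 = 8.4426
Step 2: Evaluate g(x).
g(-0.9433) = 7*-0.9433 - 3 = -9.6031
Step 3: Compute Lagrangian.
L = 8.4426 + 9*-9.6031 = -77.9853


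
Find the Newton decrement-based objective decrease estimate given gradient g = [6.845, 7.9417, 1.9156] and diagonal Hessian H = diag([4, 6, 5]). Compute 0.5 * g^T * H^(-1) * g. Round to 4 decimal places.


Step 1: H is diagonal, so H^(-1) * g = [1.7113, 1.3236, 0.3831].
Step 2: g^T H^(-1) g = sum_i g_i^2 / H_ii
  = (6.845)^2/4 + (7.9417)^2/6 + (1.9156)^2/5
  = 11.7135 + 10.5118 + 0.7339 = 22.9592
Step 3: Objective decrease = 0.5 * g^T H^(-1) g = 11.4796


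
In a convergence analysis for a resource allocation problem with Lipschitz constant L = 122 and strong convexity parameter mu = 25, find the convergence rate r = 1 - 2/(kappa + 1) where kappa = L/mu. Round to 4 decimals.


Step 1: Compute the condition number.
kappa = L/mu = 122/25 = 4.88
Step 2: Compute the convergence rate.
r = 1 - 2/(kappa + 1) = 1 - 2*mu/(L + mu) = (L - mu)/(L + mu) = 97/147 = 0.6599


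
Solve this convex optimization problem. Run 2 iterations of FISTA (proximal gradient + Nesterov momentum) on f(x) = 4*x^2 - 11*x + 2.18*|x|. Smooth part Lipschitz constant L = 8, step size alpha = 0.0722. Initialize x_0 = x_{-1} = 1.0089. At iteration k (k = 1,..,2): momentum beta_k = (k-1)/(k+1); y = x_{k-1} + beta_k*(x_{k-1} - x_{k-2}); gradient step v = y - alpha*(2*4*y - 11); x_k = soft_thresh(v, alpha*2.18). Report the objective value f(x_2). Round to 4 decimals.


FISTA on f(x) = 4*x^2 - 11*x + 2.18*|x|
L = 8, alpha = 0.0722
Iteration 1: beta = 0.0, y = 1.0089 + 0.0*(1.0089 - 1.0089) = 1.0089
  grad(y) = -2.9288, v = y - alpha*grad = 1.2204
  prox(v) = soft_thresh(1.2204, 0.1574) = 1.063
Iteration 2: beta = 0.3333, y = 1.063 + 0.3333*(1.063 - 1.0089) = 1.081
  grad(y) = -2.3521, v = y - alpha*grad = 1.2508
  prox(v) = soft_thresh(1.2508, 0.1574) = 1.0934
f(x_2) = 4*1.0934^2 - 11*1.0934 + 2.18*|1.0934| = -4.8617


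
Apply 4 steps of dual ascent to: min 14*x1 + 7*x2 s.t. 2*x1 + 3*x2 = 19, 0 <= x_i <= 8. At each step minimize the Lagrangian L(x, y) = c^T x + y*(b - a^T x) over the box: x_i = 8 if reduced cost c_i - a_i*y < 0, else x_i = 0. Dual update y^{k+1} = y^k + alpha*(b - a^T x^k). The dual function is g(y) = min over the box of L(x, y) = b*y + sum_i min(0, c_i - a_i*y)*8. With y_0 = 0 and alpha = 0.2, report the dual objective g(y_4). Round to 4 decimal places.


Dual ascent for LP: min 14*x1 + 7*x2, 2*x1 + 3*x2 = 19, 0 <= x_i <= 8
Step 1: y^k = 0.0, reduced costs: (14.0, 7.0)
  x^k = (0.0, 0.0), subgradient = b - a^T x = 19.0
  y^{k+1} = 0.0 + 0.2*19.0 = 3.8
Step 2: y^k = 3.8, reduced costs: (6.4, -4.4)
  x^k = (0.0, 8.0), subgradient = b - a^T x = -5.0
  y^{k+1} = 3.8 + 0.2*-5.0 = 2.8
Step 3: y^k = 2.8, reduced costs: (8.4, -1.4)
  x^k = (0.0, 8.0), subgradient = b - a^T x = -5.0
  y^{k+1} = 2.8 + 0.2*-5.0 = 1.8
Step 4: y^k = 1.8, reduced costs: (10.4, 1.6)
  x^k = (0.0, 0.0), subgradient = b - a^T x = 19.0
  y^{k+1} = 1.8 + 0.2*19.0 = 5.6
Dual objective at y_4 = 5.6: reduced costs (2.8, -9.8), box minimizer x = (0.0, 8.0)
g(y_4) = b*y + (c1 - a1*y)*x1 + (c2 - a2*y)*x2 = 19*5.6 + 2.8*0.0 + (-9.8)*8.0 = 106.4 + 0.0 - 78.4 = 28.0


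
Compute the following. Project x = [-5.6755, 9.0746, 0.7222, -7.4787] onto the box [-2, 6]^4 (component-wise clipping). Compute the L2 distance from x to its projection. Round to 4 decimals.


Project each component onto [-2, 6].
clip(-5.6755) = -2.0, clip(9.0746) = 6.0, clip(0.7222) = 0.7222, clip(-7.4787) = -2.0
Projection = [-2.0, 6.0, 0.7222, -2.0]
Squared diffs: [13.5093, 9.4532, 0.0, 30.0162]
Distance = sqrt(52.9787) = 7.2786


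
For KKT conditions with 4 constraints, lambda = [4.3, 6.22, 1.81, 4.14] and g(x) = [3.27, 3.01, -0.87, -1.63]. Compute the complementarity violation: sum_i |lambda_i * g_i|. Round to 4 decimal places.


KKT complementary slackness check:
lambda_1 * g_1 = 4.3 * 3.27 = 14.061
lambda_2 * g_2 = 6.22 * 3.01 = 18.7222
lambda_3 * g_3 = 1.81 * -0.87 = -1.5747
lambda_4 * g_4 = 4.14 * -1.63 = -6.7482
Total violation = 14.061 + 18.7222 + 1.5747 + 6.7482 = 41.1061


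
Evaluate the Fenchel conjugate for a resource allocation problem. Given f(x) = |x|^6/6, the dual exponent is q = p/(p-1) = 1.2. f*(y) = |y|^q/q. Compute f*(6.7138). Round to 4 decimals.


The conjugate exponent q satisfies 1/p + 1/q = 1.
p = 6, so q = 6/(6 - 1) = 1.2
|y|^q = 6.7138^1.2 = 9.8257
f*(6.7138) = 9.8257 / 1.2 = 8.1881


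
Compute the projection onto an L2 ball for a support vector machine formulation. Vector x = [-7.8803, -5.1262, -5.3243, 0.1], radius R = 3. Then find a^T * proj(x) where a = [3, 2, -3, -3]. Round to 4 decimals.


Step 1: Compute ||x|| (intermediates to 6 decimals).
||x|| = sqrt((-7.8803)^2 + (-5.1262)^2 + (-5.3243)^2 + 0.1^2) = 10.804408
Step 2: Project.
Since ||x|| > R, scale = R/||x|| = 3/10.804408 = 0.277664, proj(x) = scale * x
proj(x) = [-2.188076, -1.423361, -1.478366, 0.027766]
Step 3: Dot product.
a^T * proj(x) = 3*(-2.188076) + 2*(-1.423361) - 3*(-1.478366) - 3*0.027766 = -5.0592


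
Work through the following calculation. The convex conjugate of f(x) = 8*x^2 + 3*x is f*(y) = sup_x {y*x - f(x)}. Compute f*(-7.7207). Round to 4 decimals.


f*(y) = sup_x {y*x - a*x^2 - b*x} = sup_x {(y-b)*x - a*x^2}
FOC: (y - b) - 2a*x = 0 => x* = (y - b)/(2a)
x* = (-7.7207 - 3)/(2*8) = -0.67
f*(-7.7207) = (y-b)^2/(4a) = (-7.7207 - 3)^2/(4*8)
= 114.9334/32 = 3.5917


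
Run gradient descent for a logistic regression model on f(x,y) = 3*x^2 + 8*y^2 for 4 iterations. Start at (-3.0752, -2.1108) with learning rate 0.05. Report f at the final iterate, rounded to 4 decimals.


Gradient descent on f(x,y) = 3*x^2 + 8*y^2.
Starting point: (-3.0752, -2.1108), alpha = 0.05
Step 1: grad_x = 2*3*-3.0752 = -18.4512, grad_y = 2*8*-2.1108 = -33.7728
  x_1 = -3.0752 - 0.05*-18.4512 = -2.1526
  y_1 = -2.1108 - 0.05*-33.7728 = -0.4222
Step 2: grad_x = 2*3*-2.1526 = -12.9158, grad_y = 2*8*-0.4222 = -6.7546
  x_2 = -2.1526 - 0.05*-12.9158 = -1.5068
  y_2 = -0.4222 - 0.05*-6.7546 = -0.0844
Step 3: grad_x = 2*3*-1.5068 = -9.0411, grad_y = 2*8*-0.0844 = -1.3509
  x_3 = -1.5068 - 0.05*-9.0411 = -1.0548
  y_3 = -0.0844 - 0.05*-1.3509 = -0.0169
Step 4: grad_x = 2*3*-1.0548 = -6.3288, grad_y = 2*8*-0.0169 = -0.2702
  x_4 = -1.0548 - 0.05*-6.3288 = -0.7384
  y_4 = -0.0169 - 0.05*-0.2702 = -0.0034
f(-0.7384, -0.0034) = 3*(-0.7384)^2 + 8*(-0.0034)^2 = 1.6356


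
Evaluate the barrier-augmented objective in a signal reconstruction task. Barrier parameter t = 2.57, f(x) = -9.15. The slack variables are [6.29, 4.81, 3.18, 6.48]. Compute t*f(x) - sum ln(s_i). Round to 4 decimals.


Step 1: Compute log-barrier.
ln values: [1.839, 1.5707, 1.1569, 1.8687]
phi = -(1.839 + 1.5707 + 1.1569 + 1.8687) = -6.4353
Step 2: Compute augmented objective.
t*f(x) = 2.57*-9.15 = -23.5155
Total = -23.5155 - 6.4353 = -29.9508


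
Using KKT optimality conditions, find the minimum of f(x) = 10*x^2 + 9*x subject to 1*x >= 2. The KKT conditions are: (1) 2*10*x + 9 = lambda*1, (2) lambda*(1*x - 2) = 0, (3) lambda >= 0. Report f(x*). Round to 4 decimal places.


Step 1: Try lambda = 0 (constraint inactive).
x_unc = -9/(2*10) = -0.45
Check: 1*-0.45 = -0.45 < 2 -- violated!
Step 2: Constraint must be active: 1*x = 2
x* = 2/1 = 2.0
lambda = (2*10*2.0 + 9)/1 = 49.0
Step 3: Compute optimal value.
f(x*) = 10*2.0^2 + 9*2.0 = 58.0


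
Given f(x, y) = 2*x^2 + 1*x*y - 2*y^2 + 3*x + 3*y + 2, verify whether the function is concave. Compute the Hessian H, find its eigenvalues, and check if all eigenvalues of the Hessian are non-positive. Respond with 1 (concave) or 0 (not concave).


The Hessian of f(x,y) = 2*x^2 + 1*x*y - 2*y^2 + 3*x + 3*y + 2 is:
H = [[4, 1], [1, -4]]
Trace = 4 - 4 = 0
Determinant = 4*-4 - (1)^2 = -17
Discriminant = (0)^2 - 4*-17 = 68.0
Eigenvalues: lambda_1 = -4.1231, lambda_2 = 4.1231
The function is not concave.

0


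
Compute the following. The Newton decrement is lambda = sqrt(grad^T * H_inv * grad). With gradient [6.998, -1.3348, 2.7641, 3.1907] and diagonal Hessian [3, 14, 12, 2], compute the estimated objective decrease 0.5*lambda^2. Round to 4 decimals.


Step 1: H is diagonal, so H^(-1) * g = [2.3327, -0.0953, 0.2303, 1.5954].
Step 2: g^T H^(-1) g = sum_i g_i^2 / H_ii
  = (6.998)^2/3 + (-1.3348)^2/14 + (2.7641)^2/12 + (3.1907)^2/2
  = 16.324 + 0.1273 + 0.6367 + 5.0903 = 22.1782
Step 3: Objective decrease = 0.5 * g^T H^(-1) g = 11.0891


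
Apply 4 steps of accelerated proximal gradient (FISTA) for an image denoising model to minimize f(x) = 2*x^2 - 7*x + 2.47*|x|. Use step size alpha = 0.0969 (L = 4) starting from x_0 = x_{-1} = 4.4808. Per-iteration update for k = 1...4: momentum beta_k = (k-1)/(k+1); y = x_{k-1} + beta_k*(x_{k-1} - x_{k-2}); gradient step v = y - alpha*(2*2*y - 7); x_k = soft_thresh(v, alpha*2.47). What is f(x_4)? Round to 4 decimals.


FISTA on f(x) = 2*x^2 - 7*x + 2.47*|x|
L = 4, alpha = 0.0969
Iteration 1: beta = 0.0, y = 4.4808 + 0.0*(4.4808 - 4.4808) = 4.4808
  grad(y) = 10.9232, v = y - alpha*grad = 3.4223
  prox(v) = soft_thresh(3.4223, 0.2393) = 3.183
Iteration 2: beta = 0.3333, y = 3.183 + 0.3333*(3.183 - 4.4808) = 2.7504
  grad(y) = 4.0016, v = y - alpha*grad = 2.3626
  prox(v) = soft_thresh(2.3626, 0.2393) = 2.1233
Iteration 3: beta = 0.5, y = 2.1233 + 0.5*(2.1233 - 3.183) = 1.5935
  grad(y) = -0.6262, v = y - alpha*grad = 1.6541
  prox(v) = soft_thresh(1.6541, 0.2393) = 1.4148
Iteration 4: beta = 0.6, y = 1.4148 + 0.6*(1.4148 - 2.1233) = 0.9897
  grad(y) = -3.0413, v = y - alpha*grad = 1.2844
  prox(v) = soft_thresh(1.2844, 0.2393) = 1.045
f(x_4) = 2*1.045^2 - 7*1.045 + 2.47*|1.045| = -2.5498


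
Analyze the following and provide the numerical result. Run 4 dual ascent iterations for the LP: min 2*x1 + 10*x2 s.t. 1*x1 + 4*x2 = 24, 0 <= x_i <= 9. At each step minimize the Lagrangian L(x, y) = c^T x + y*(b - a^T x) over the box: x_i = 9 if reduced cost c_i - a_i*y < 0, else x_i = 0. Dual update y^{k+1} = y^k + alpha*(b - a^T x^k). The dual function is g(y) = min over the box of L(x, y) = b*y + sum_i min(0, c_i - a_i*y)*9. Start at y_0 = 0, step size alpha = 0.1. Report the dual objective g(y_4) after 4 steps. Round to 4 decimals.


Dual ascent for LP: min 2*x1 + 10*x2, 1*x1 + 4*x2 = 24, 0 <= x_i <= 9
Step 1: y^k = 0.0, reduced costs: (2.0, 10.0)
  x^k = (0.0, 0.0), subgradient = b - a^T x = 24.0
  y^{k+1} = 0.0 + 0.1*24.0 = 2.4
Step 2: y^k = 2.4, reduced costs: (-0.4, 0.4)
  x^k = (9.0, 0.0), subgradient = b - a^T x = 15.0
  y^{k+1} = 2.4 + 0.1*15.0 = 3.9
Step 3: y^k = 3.9, reduced costs: (-1.9, -5.6)
  x^k = (9.0, 9.0), subgradient = b - a^T x = -21.0
  y^{k+1} = 3.9 + 0.1*-21.0 = 1.8
Step 4: y^k = 1.8, reduced costs: (0.2, 2.8)
  x^k = (0.0, 0.0), subgradient = b - a^T x = 24.0
  y^{k+1} = 1.8 + 0.1*24.0 = 4.2
Dual objective at y_4 = 4.2: reduced costs (-2.2, -6.8), box minimizer x = (9.0, 9.0)
g(y_4) = b*y + (c1 - a1*y)*x1 + (c2 - a2*y)*x2 = 24*4.2 + (-2.2)*9.0 + (-6.8)*9.0 = 100.8 - 19.8 - 61.2 = 19.8


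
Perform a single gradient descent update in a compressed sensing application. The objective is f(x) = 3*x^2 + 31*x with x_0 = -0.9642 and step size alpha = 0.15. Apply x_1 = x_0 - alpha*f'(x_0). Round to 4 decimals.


We compute the gradient at x_0 and apply the update.
f'(x) = 6*x + 31
f'(-0.9642) = 6*-0.9642 + 31 = 25.2148
x_1 = -0.9642 - 0.15*25.2148 = -4.7464


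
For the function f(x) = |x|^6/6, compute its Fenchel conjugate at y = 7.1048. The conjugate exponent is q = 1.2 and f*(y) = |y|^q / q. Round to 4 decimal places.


The conjugate exponent q satisfies 1/p + 1/q = 1.
p = 6, so q = 6/(6 - 1) = 1.2
|y|^q = 7.1048^1.2 = 10.5163
f*(7.1048) = 10.5163 / 1.2 = 8.7636


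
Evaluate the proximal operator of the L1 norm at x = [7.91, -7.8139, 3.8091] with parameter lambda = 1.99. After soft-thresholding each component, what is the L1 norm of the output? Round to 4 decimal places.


Soft-thresholding with lambda = 1.99:
prox(7.91) = sign(7.91)*max(|7.91| - 1.99, 0) = 5.92
prox(-7.8139) = sign(-7.8139)*max(|-7.8139| - 1.99, 0) = -5.8239
prox(3.8091) = sign(3.8091)*max(|3.8091| - 1.99, 0) = 1.8191
prox(x) = [5.92, -5.8239, 1.8191]
||prox(x)||_1 = 5.92 + 5.8239 + 1.8191 = 13.563


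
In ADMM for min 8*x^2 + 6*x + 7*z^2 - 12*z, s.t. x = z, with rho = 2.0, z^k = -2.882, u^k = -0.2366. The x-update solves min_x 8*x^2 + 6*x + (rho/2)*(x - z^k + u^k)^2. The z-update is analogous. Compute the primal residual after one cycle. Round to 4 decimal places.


ADMM iteration with rho = 2.0, z^k = -2.882, u^k = -0.2366
Step 1: x-update.
Minimize 8*x^2 + 6*x + (2.0/2)*(x + 2.882 - 0.2366)^2
FOC: (2*8 + 2.0)*x = -6 + 2.0*(-2.882 + 0.2366)
x^{k+1} = -0.6273
Step 2: z-update.
Minimize 7*z^2 - 12*z + (2.0/2)*(-0.6273 - z - 0.2366)^2
FOC: (2*7 + 2.0)*z = 12 + 2.0*(-0.6273 - 0.2366)
z^{k+1} = 0.642
Step 3: u-update.
u^{k+1} = -0.2366 - 0.6273 - 0.642 = -1.5059
Step 4: Primal residual = |-0.6273 - 0.642| = 1.2693


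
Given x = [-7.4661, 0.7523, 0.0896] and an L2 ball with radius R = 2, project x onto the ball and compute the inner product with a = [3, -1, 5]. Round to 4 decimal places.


Step 1: Compute ||x|| (intermediates to 6 decimals).
||x|| = sqrt((-7.4661)^2 + 0.7523^2 + 0.0896^2) = 7.504441
Step 2: Project.
Since ||x|| > R, scale = R/||x|| = 2/7.504441 = 0.266509, proj(x) = scale * x
proj(x) = [-1.989783, 0.200495, 0.023879]
Step 3: Dot product.
a^T * proj(x) = 3*(-1.989783) - 1*0.200495 + 5*0.023879 = -6.0504


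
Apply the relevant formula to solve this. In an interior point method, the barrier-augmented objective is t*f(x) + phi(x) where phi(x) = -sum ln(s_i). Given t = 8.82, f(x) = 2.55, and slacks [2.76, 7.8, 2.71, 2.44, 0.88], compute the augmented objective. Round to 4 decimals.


Step 1: Compute log-barrier.
ln values: [1.0152, 2.0541, 0.9969, 0.892, -0.1278]
phi = -(1.0152 + 2.0541 + 0.9969 + 0.892 - 0.1278) = -4.8305
Step 2: Compute augmented objective.
t*f(x) = 8.82*2.55 = 22.491
Total = 22.491 - 4.8305 = 17.6605


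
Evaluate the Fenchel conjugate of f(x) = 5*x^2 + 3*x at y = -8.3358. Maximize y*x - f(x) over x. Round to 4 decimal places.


f*(y) = sup_x {y*x - a*x^2 - b*x} = sup_x {(y-b)*x - a*x^2}
FOC: (y - b) - 2a*x = 0 => x* = (y - b)/(2a)
x* = (-8.3358 - 3)/(2*5) = -1.1336
f*(-8.3358) = (y-b)^2/(4a) = (-8.3358 - 3)^2/(4*5)
= 128.5004/20 = 6.425


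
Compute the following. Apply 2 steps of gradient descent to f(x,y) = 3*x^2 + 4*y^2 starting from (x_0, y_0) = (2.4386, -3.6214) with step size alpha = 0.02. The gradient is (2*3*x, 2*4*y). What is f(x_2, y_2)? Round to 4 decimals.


Gradient descent on f(x,y) = 3*x^2 + 4*y^2.
Starting point: (2.4386, -3.6214), alpha = 0.02
Step 1: grad_x = 2*3*2.4386 = 14.6316, grad_y = 2*4*-3.6214 = -28.9712
  x_1 = 2.4386 - 0.02*14.6316 = 2.146
  y_1 = -3.6214 - 0.02*-28.9712 = -3.042
Step 2: grad_x = 2*3*2.146 = 12.8758, grad_y = 2*4*-3.042 = -24.3358
  x_2 = 2.146 - 0.02*12.8758 = 1.8885
  y_2 = -3.042 - 0.02*-24.3358 = -2.5553
f(1.8885, -2.5553) = 3*1.8885^2 + 4*(-2.5553)^2 = 36.8162


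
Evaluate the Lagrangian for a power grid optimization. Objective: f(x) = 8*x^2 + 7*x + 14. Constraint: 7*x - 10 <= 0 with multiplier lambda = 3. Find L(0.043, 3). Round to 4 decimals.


Step 1: Evaluate f(x).
f(0.043) = 8*0.043^2 + 7*0.043 + 14 = 14.3158
Step 2: Evaluate g(x).
g(0.043) = 7*0.043 - 10 = -9.699
Step 3: Compute Lagrangian.
L = 14.3158 + 3*-9.699 = -14.7812


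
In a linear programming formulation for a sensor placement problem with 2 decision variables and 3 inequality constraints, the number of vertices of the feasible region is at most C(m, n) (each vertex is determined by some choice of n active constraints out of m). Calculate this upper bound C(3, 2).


Each vertex corresponds to some choice of n active constraints out of m, so the number of vertices is at most C(m, n) = m! / (n!(m-n)!).
m = 3, n = 2
Numerator: 3 * 2
Denominator: 2! = 2
C(3, 2) = 3


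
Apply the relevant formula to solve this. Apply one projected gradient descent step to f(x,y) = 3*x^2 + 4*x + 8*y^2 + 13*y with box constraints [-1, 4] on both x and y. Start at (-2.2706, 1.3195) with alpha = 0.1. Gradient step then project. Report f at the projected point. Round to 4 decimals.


Step 1: Compute gradient at (-2.2706, 1.3195).
grad_x = 2*3*-2.2706 + 4 = -9.6236
grad_y = 2*8*1.3195 + 13 = 34.112
Step 2: Gradient step.
x_raw = -2.2706 - 0.1*-9.6236 = -1.3082
y_raw = 1.3195 - 0.1*34.112 = -2.0917
Step 3: Project onto [-1, 4].
x_proj = clip(-1.3082) = -1.0
y_proj = clip(-2.0917) = -1.0
Step 4: Evaluate f.
f(-1.0, -1.0) = -6.0


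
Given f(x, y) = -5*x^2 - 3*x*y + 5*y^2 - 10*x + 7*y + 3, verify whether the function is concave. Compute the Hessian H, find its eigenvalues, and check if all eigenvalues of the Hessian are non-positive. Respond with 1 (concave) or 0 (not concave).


The Hessian of f(x,y) = -5*x^2 - 3*x*y + 5*y^2 - 10*x + 7*y + 3 is:
H = [[-10, -3], [-3, 10]]
Trace = -10 + 10 = 0
Determinant = -10*10 - (-3)^2 = -109
Discriminant = (0)^2 - 4*-109 = 436.0
Eigenvalues: lambda_1 = -10.4403, lambda_2 = 10.4403
The function is not concave.

0


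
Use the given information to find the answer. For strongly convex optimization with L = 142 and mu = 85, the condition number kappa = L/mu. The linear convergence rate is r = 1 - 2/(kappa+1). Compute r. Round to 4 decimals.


Step 1: Compute the condition number.
kappa = L/mu = 142/85 = 1.6706
Step 2: Compute the convergence rate.
r = 1 - 2/(kappa + 1) = 1 - 2*mu/(L + mu) = (L - mu)/(L + mu) = 57/227 = 0.2511


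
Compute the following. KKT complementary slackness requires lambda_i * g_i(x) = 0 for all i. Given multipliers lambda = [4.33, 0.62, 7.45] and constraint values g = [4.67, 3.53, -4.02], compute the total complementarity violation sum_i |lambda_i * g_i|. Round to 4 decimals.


KKT complementary slackness check:
lambda_1 * g_1 = 4.33 * 4.67 = 20.2211
lambda_2 * g_2 = 0.62 * 3.53 = 2.1886
lambda_3 * g_3 = 7.45 * -4.02 = -29.949
Total violation = 20.2211 + 2.1886 + 29.949 = 52.3587


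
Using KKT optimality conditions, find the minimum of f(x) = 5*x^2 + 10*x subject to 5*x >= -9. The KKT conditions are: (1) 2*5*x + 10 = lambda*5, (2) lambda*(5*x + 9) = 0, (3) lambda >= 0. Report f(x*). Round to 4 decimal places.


Step 1: Try lambda = 0 (constraint inactive).
Stationarity: 2*5*x + 10 = 0
x* = -10/(2*5) = -1.0
Check constraint: 5*-1.0 = -5.0 >= -9 -- satisfied.
Step 2: Compute optimal value.
f(x*) = 5*(-1.0)^2 + 10*(-1.0) = -5.0


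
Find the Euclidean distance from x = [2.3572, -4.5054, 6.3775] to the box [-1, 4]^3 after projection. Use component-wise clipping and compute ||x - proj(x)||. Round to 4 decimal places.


Project each component onto [-1, 4].
clip(2.3572) = 2.3572, clip(-4.5054) = -1.0, clip(6.3775) = 4.0
Projection = [2.3572, -1.0, 4.0]
Squared diffs: [0.0, 12.2878, 5.6525]
Distance = sqrt(17.9403) = 4.2356


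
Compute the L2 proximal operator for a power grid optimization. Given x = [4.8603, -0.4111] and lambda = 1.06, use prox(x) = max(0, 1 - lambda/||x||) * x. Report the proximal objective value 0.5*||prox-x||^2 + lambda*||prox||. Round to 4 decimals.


Step 1: Compute ||x||.
||x|| = 4.8777
Step 2: Compute scaling factor.
scale = max(0, 1 - 1.06/4.8777) = 0.7827
Step 3: prox(x) = [3.8041, -0.3218]
||prox(x)|| = 3.8177
Step 4: Proximal objective.
0.5*||prox-x||^2 = 0.5618
lambda*||prox|| = 4.0468
Total = 4.6085


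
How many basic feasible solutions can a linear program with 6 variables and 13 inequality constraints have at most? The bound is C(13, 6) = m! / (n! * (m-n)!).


Each vertex corresponds to some choice of n active constraints out of m, so the number of vertices is at most C(m, n) = m! / (n!(m-n)!).
m = 13, n = 6
Numerator: 13 * 12 * 11 * 10 * 9 * 8
Denominator: 6! = 720
C(13, 6) = 1716


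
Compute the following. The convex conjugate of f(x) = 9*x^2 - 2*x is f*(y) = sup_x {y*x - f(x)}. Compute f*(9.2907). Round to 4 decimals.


f*(y) = sup_x {y*x - a*x^2 - b*x} = sup_x {(y-b)*x - a*x^2}
FOC: (y - b) - 2a*x = 0 => x* = (y - b)/(2a)
x* = (9.2907 + 2)/(2*9) = 0.6273
f*(9.2907) = (y-b)^2/(4a) = (9.2907 + 2)^2/(4*9)
= 127.4799/36 = 3.5411


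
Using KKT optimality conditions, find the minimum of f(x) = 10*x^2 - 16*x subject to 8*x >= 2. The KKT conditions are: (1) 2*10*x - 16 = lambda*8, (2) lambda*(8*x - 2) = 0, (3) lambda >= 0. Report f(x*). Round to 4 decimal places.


Step 1: Try lambda = 0 (constraint inactive).
Stationarity: 2*10*x - 16 = 0
x* = 16/(2*10) = 0.8
Check constraint: 8*0.8 = 6.4 >= 2 -- satisfied.
Step 2: Compute optimal value.
f(x*) = 10*0.8^2 - 16*0.8 = -6.4


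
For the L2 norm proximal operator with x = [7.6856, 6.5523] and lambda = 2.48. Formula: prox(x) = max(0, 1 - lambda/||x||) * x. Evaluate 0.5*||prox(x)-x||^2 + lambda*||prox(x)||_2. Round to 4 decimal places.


Step 1: Compute ||x||.
||x|| = 10.0996
Step 2: Compute scaling factor.
scale = max(0, 1 - 2.48/10.0996) = 0.7544
Step 3: prox(x) = [5.7984, 4.9433]
||prox(x)|| = 7.6196
Step 4: Proximal objective.
0.5*||prox-x||^2 = 3.0752
lambda*||prox|| = 18.8966
Total = 21.9717


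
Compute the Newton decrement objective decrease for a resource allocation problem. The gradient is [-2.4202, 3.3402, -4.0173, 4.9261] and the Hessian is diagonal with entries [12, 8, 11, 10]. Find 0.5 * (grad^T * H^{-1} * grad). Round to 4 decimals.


Step 1: H is diagonal, so H^(-1) * g = [-0.2017, 0.4175, -0.3652, 0.4926].
Step 2: g^T H^(-1) g = sum_i g_i^2 / H_ii
  = (-2.4202)^2/12 + (3.3402)^2/8 + (-4.0173)^2/11 + (4.9261)^2/10
  = 0.4881 + 1.3946 + 1.4672 + 2.4266 = 5.7765
Step 3: Objective decrease = 0.5 * g^T H^(-1) g = 2.8883


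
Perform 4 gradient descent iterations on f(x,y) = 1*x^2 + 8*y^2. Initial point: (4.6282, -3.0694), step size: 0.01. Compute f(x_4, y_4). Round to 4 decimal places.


Gradient descent on f(x,y) = 1*x^2 + 8*y^2.
Starting point: (4.6282, -3.0694), alpha = 0.01
Step 1: grad_x = 2*1*4.6282 = 9.2564, grad_y = 2*8*-3.0694 = -49.1104
  x_1 = 4.6282 - 0.01*9.2564 = 4.5356
  y_1 = -3.0694 - 0.01*-49.1104 = -2.5783
Step 2: grad_x = 2*1*4.5356 = 9.0713, grad_y = 2*8*-2.5783 = -41.2527
  x_2 = 4.5356 - 0.01*9.0713 = 4.4449
  y_2 = -2.5783 - 0.01*-41.2527 = -2.1658
Step 3: grad_x = 2*1*4.4449 = 8.8898, grad_y = 2*8*-2.1658 = -34.6523
  x_3 = 4.4449 - 0.01*8.8898 = 4.356
  y_3 = -2.1658 - 0.01*-34.6523 = -1.8192
Step 4: grad_x = 2*1*4.356 = 8.712, grad_y = 2*8*-1.8192 = -29.1079
  x_4 = 4.356 - 0.01*8.712 = 4.2689
  y_4 = -1.8192 - 0.01*-29.1079 = -1.5282
f(4.2689, -1.5282) = 1*4.2689^2 + 8*(-1.5282)^2 = 36.9059


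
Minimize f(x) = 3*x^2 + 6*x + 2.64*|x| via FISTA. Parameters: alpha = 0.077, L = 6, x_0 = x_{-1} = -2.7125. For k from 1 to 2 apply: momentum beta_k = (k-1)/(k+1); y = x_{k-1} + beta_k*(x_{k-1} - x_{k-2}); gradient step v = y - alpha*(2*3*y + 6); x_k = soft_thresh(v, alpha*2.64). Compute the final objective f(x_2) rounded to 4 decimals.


FISTA on f(x) = 3*x^2 + 6*x + 2.64*|x|
L = 6, alpha = 0.077
Iteration 1: beta = 0.0, y = -2.7125 + 0.0*(-2.7125 + 2.7125) = -2.7125
  grad(y) = -10.275, v = y - alpha*grad = -1.9213
  prox(v) = soft_thresh(-1.9213, 0.2033) = -1.718
Iteration 2: beta = 0.3333, y = -1.718 + 0.3333*(-1.718 + 2.7125) = -1.3866
  grad(y) = -2.3194, v = y - alpha*grad = -1.208
  prox(v) = soft_thresh(-1.208, 0.2033) = -1.0047
f(x_2) = 3*(-1.0047)^2 + 6*(-1.0047) + 2.64*|-1.0047| = -0.3476


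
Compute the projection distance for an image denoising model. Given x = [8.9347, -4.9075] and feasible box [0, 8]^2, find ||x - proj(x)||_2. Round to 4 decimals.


Project each component onto [0, 8].
clip(8.9347) = 8.0, clip(-4.9075) = 0.0
Projection = [8.0, 0.0]
Squared diffs: [0.8737, 24.0836]
Distance = sqrt(24.9573) = 4.9957


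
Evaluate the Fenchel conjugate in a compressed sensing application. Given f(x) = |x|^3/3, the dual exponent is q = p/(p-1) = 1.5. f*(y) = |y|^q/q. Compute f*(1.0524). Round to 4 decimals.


The conjugate exponent q satisfies 1/p + 1/q = 1.
p = 3, so q = 3/(3 - 1) = 1.5
|y|^q = 1.0524^1.5 = 1.0796
f*(1.0524) = 1.0796 / 1.5 = 0.7197


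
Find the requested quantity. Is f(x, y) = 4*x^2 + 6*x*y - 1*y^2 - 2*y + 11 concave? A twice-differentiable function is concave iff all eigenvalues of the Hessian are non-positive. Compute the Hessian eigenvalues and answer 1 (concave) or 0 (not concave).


The Hessian of f(x,y) = 4*x^2 + 6*x*y - 1*y^2 - 2*y + 11 is:
H = [[8, 6], [6, -2]]
Trace = 8 - 2 = 6
Determinant = 8*-2 - (6)^2 = -52
Discriminant = (6)^2 - 4*-52 = 244.0
Eigenvalues: lambda_1 = -4.8102, lambda_2 = 10.8102
The function is not concave.

0


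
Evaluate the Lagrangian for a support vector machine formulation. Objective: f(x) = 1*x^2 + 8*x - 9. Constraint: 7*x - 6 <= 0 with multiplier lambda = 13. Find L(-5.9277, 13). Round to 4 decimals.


Step 1: Evaluate f(x).
f(-5.9277) = 1*(-5.9277)^2 + 8*(-5.9277) - 9 = -21.284
Step 2: Evaluate g(x).
g(-5.9277) = 7*-5.9277 - 6 = -47.4939
Step 3: Compute Lagrangian.
L = -21.284 + 13*-47.4939 = -638.7047


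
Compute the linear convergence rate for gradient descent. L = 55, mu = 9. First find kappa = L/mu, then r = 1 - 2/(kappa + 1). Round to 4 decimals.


Step 1: Compute the condition number.
kappa = L/mu = 55/9 = 6.1111
Step 2: Compute the convergence rate.
r = 1 - 2/(kappa + 1) = 1 - 2*mu/(L + mu) = (L - mu)/(L + mu) = 46/64 = 0.7188


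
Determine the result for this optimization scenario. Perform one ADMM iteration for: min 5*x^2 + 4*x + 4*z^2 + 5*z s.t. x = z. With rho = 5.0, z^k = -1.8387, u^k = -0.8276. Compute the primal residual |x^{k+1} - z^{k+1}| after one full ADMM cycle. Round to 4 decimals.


ADMM iteration with rho = 5.0, z^k = -1.8387, u^k = -0.8276
Step 1: x-update.
Minimize 5*x^2 + 4*x + (5.0/2)*(x + 1.8387 - 0.8276)^2
FOC: (2*5 + 5.0)*x = -4 + 5.0*(-1.8387 + 0.8276)
x^{k+1} = -0.6037
Step 2: z-update.
Minimize 4*z^2 + 5*z + (5.0/2)*(-0.6037 - z - 0.8276)^2
FOC: (2*4 + 5.0)*z = -5 + 5.0*(-0.6037 - 0.8276)
z^{k+1} = -0.9351
Step 3: u-update.
u^{k+1} = -0.8276 - 0.6037 + 0.9351 = -0.4962
Step 4: Primal residual = |-0.6037 + 0.9351| = 0.3314


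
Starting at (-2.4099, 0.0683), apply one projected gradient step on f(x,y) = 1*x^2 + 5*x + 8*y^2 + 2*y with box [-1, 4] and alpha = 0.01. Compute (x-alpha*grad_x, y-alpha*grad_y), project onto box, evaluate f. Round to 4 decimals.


Step 1: Compute gradient at (-2.4099, 0.0683).
grad_x = 2*1*-2.4099 + 5 = 0.1802
grad_y = 2*8*0.0683 + 2 = 3.0928
Step 2: Gradient step.
x_raw = -2.4099 - 0.01*0.1802 = -2.4117
y_raw = 0.0683 - 0.01*3.0928 = 0.0374
Step 3: Project onto [-1, 4].
x_proj = clip(-2.4117) = -1.0
y_proj = clip(0.0374) = 0.0374
Step 4: Evaluate f.
f(-1.0, 0.0374) = -3.9141


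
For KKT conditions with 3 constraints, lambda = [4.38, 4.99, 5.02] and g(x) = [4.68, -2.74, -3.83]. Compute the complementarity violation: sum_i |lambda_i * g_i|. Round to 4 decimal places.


KKT complementary slackness check:
lambda_1 * g_1 = 4.38 * 4.68 = 20.4984
lambda_2 * g_2 = 4.99 * -2.74 = -13.6726
lambda_3 * g_3 = 5.02 * -3.83 = -19.2266
Total violation = 20.4984 + 13.6726 + 19.2266 = 53.3976
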